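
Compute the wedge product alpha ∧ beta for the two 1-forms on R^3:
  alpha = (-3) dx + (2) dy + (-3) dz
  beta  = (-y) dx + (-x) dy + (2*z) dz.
alpha ∧ beta = (3*x + 2*y) dx ∧ dy + (-3*y - 6*z) dx ∧ dz + (-3*x + 4*z) dy ∧ dz

Distribute the wedge, using dx_i ∧ dx_j = -dx_j ∧ dx_i and dx_i ∧ dx_i = 0. For each pair (i, j) with i < j, the coefficient of dx_i ∧ dx_j in alpha ∧ beta is (alpha_i * beta_j - alpha_j * beta_i). Collecting: alpha ∧ beta = (3*x + 2*y) dx ∧ dy + (-3*y - 6*z) dx ∧ dz + (-3*x + 4*z) dy ∧ dz.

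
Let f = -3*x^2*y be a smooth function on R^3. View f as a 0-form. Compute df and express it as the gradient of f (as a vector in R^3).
df = (-6*x*y) dx + (-3*x^2) dy + (0) dz; grad f = (-6*x*y, -3*x^2, 0)

For a 0-form f, d f = (∂f/∂x) dx + (∂f/∂y) dy + (∂f/∂z) dz. The components of the vector representation are exactly the entries of grad f in Cartesian coordinates:
  ∂f/∂x = -6*x*y
  ∂f/∂y = -3*x^2
  ∂f/∂z = 0.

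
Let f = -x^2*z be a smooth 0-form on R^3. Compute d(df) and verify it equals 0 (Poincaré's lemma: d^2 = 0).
d(df) = 0

Step 1: df = sum_i (∂f/∂x_i) dx_i = (-2*x*z) dx + (0) dy + (-x^2) dz.
Step 2: Apply d again. Using the 1-form formula, the coefficient of dx ∧ dy in d(df) is ∂^2 f/∂x ∂y - ∂^2 f/∂y ∂x = (0) - (0) = 0 (equality of mixed partials for smooth f).
Similarly for dx ∧ dz and dy ∧ dz — all coefficients vanish. So d(df) = 0.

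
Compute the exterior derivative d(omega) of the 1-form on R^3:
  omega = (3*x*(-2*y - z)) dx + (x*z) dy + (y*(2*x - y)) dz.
d(omega) = (6*x + z) dx ∧ dy + (3*x + 2*y) dx ∧ dz + (x - 2*y) dy ∧ dz

For a 1-form omega = sum_i f_i dx_i, the exterior derivative is
  d(omega) = sum_{i < j} (∂f_j/∂x_i - ∂f_i/∂x_j) dx_i ∧ dx_j.
  coefficient of dx ∧ dy: ∂f_2/∂x - ∂f_1/∂y = ∂(x*z)/∂x - ∂(3*x*(-2*y - z))/∂y = 6*x + z
  coefficient of dx ∧ dz: ∂f_3/∂x - ∂f_1/∂z = ∂(y*(2*x - y))/∂x - ∂(3*x*(-2*y - z))/∂z = 3*x + 2*y
  coefficient of dy ∧ dz: ∂f_3/∂y - ∂f_2/∂z = ∂(y*(2*x - y))/∂y - ∂(x*z)/∂z = x - 2*y
Assembling: d(omega) = (6*x + z) dx ∧ dy + (3*x + 2*y) dx ∧ dz + (x - 2*y) dy ∧ dz.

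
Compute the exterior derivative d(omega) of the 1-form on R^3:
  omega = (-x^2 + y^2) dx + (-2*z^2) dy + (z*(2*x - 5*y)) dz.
d(omega) = (-2*y) dx ∧ dy + (2*z) dx ∧ dz + (-z) dy ∧ dz

For a 1-form omega = sum_i f_i dx_i, the exterior derivative is
  d(omega) = sum_{i < j} (∂f_j/∂x_i - ∂f_i/∂x_j) dx_i ∧ dx_j.
  coefficient of dx ∧ dy: ∂f_2/∂x - ∂f_1/∂y = ∂(-2*z^2)/∂x - ∂(-x^2 + y^2)/∂y = -2*y
  coefficient of dx ∧ dz: ∂f_3/∂x - ∂f_1/∂z = ∂(z*(2*x - 5*y))/∂x - ∂(-x^2 + y^2)/∂z = 2*z
  coefficient of dy ∧ dz: ∂f_3/∂y - ∂f_2/∂z = ∂(z*(2*x - 5*y))/∂y - ∂(-2*z^2)/∂z = -z
Assembling: d(omega) = (-2*y) dx ∧ dy + (2*z) dx ∧ dz + (-z) dy ∧ dz.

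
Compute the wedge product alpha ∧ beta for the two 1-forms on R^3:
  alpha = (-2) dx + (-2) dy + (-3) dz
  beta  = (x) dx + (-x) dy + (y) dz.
alpha ∧ beta = (4*x) dx ∧ dy + (3*x - 2*y) dx ∧ dz + (-3*x - 2*y) dy ∧ dz

Distribute the wedge, using dx_i ∧ dx_j = -dx_j ∧ dx_i and dx_i ∧ dx_i = 0. For each pair (i, j) with i < j, the coefficient of dx_i ∧ dx_j in alpha ∧ beta is (alpha_i * beta_j - alpha_j * beta_i). Collecting: alpha ∧ beta = (4*x) dx ∧ dy + (3*x - 2*y) dx ∧ dz + (-3*x - 2*y) dy ∧ dz.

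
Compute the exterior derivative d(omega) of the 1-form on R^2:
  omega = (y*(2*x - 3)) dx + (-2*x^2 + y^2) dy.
d(omega) = (3 - 6*x) dx ∧ dy

For a 1-form omega = sum_i f_i dx_i, the exterior derivative is
  d(omega) = sum_{i < j} (∂f_j/∂x_i - ∂f_i/∂x_j) dx_i ∧ dx_j.
  coefficient of dx ∧ dy: ∂f_2/∂x - ∂f_1/∂y = ∂(-2*x^2 + y^2)/∂x - ∂(y*(2*x - 3))/∂y = 3 - 6*x
Assembling: d(omega) = (3 - 6*x) dx ∧ dy.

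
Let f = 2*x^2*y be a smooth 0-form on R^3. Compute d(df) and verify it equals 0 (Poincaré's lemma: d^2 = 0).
d(df) = 0

Step 1: df = sum_i (∂f/∂x_i) dx_i = (4*x*y) dx + (2*x^2) dy + (0) dz.
Step 2: Apply d again. Using the 1-form formula, the coefficient of dx ∧ dy in d(df) is ∂^2 f/∂x ∂y - ∂^2 f/∂y ∂x = (4*x) - (4*x) = 0 (equality of mixed partials for smooth f).
Similarly for dx ∧ dz and dy ∧ dz — all coefficients vanish. So d(df) = 0.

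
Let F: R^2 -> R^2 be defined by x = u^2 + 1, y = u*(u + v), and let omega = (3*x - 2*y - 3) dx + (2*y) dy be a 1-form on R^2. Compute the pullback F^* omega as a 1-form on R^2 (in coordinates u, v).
F^* omega = (2*u*(3*u^2 + u*v + v^2)) du + (2*u^2*(u + v)) dv

Using F^*(f dg) = (f ∘ F) d(g ∘ F), substitute each coordinate x_i by F_i(u, v) in f_i, and replace dx_i by d F_i = (∂F_i/∂u) du + (∂F_i/∂v) dv.
  For the x component: f_1(F) = u*(u - 2*v); d F_1 = (2*u) du + (0) dv
  For the y component: f_2(F) = 2*u*(u + v); d F_2 = (2*u + v) du + (u) dv
Combining and collecting du, dv coefficients:
  coeff of du: 2*u*(3*u^2 + u*v + v^2)
  coeff of dv: 2*u^2*(u + v)
F^* omega = (2*u*(3*u^2 + u*v + v^2)) du + (2*u^2*(u + v)) dv.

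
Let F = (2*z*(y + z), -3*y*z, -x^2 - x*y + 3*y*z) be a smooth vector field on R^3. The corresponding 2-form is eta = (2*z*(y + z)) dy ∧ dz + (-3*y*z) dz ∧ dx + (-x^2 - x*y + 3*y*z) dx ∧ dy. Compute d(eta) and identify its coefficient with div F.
d(eta) = (3*y - 3*z) dx ∧ dy ∧ dz; div F = 3*y - 3*z

For a 2-form in R^3 of the form above, applying d gives a 3-form with coefficient ∂P/∂x + ∂Q/∂y + ∂R/∂z:
  ∂P/∂x = 0
  ∂Q/∂y = -3*z
  ∂R/∂z = 3*y
Sum = 3*y - 3*z, which is exactly div F.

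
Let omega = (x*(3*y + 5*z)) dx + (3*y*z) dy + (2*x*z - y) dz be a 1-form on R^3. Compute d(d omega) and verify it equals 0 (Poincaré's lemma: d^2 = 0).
d(d omega) = 0

Step 1: d omega = sum_{i<j} (∂f_j/∂x_i - ∂f_i/∂x_j) dx_i ∧ dx_j:
  coeff of dx ∧ dy: -3*x
  coeff of dx ∧ dz: -5*x + 2*z
  coeff of dy ∧ dz: -3*y - 1
Step 2: Apply d again to each 2-form coefficient. The only possible 3-form in R^3 is dx ∧ dy ∧ dz, with coefficient
  ∂(coeff of dy∧dz)/∂x - ∂(coeff of dx∧dz)/∂y + ∂(coeff of dx∧dy)/∂z
  = ∂/∂x (-3*y - 1) - ∂/∂y (-5*x + 2*z) + ∂/∂z (-3*x).
Each of these terms simplifies to sums of mixed partials that cancel in pairs. The result is 0 (by equality of mixed partials for smooth functions — Schwarz / Clairaut).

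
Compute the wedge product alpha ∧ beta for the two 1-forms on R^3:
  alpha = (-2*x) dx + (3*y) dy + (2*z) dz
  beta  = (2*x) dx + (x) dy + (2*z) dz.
alpha ∧ beta = (-2*x*(x + 3*y)) dx ∧ dy + (-8*x*z) dx ∧ dz + (2*z*(-x + 3*y)) dy ∧ dz

Distribute the wedge, using dx_i ∧ dx_j = -dx_j ∧ dx_i and dx_i ∧ dx_i = 0. For each pair (i, j) with i < j, the coefficient of dx_i ∧ dx_j in alpha ∧ beta is (alpha_i * beta_j - alpha_j * beta_i). Collecting: alpha ∧ beta = (-2*x*(x + 3*y)) dx ∧ dy + (-8*x*z) dx ∧ dz + (2*z*(-x + 3*y)) dy ∧ dz.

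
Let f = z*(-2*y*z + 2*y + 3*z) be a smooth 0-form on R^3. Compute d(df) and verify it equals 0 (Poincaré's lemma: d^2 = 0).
d(df) = 0

Step 1: df = sum_i (∂f/∂x_i) dx_i = (0) dx + (2*z*(1 - z)) dy + (-4*y*z + 2*y + 6*z) dz.
Step 2: Apply d again. Using the 1-form formula, the coefficient of dx ∧ dy in d(df) is ∂^2 f/∂x ∂y - ∂^2 f/∂y ∂x = (0) - (0) = 0 (equality of mixed partials for smooth f).
Similarly for dx ∧ dz and dy ∧ dz — all coefficients vanish. So d(df) = 0.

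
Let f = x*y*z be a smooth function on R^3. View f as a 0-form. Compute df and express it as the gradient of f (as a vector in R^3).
df = (y*z) dx + (x*z) dy + (x*y) dz; grad f = (y*z, x*z, x*y)

For a 0-form f, d f = (∂f/∂x) dx + (∂f/∂y) dy + (∂f/∂z) dz. The components of the vector representation are exactly the entries of grad f in Cartesian coordinates:
  ∂f/∂x = y*z
  ∂f/∂y = x*z
  ∂f/∂z = x*y.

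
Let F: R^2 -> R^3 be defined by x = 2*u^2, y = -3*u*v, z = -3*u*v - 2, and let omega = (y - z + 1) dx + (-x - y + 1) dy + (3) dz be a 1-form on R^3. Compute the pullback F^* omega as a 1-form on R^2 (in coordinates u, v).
F^* omega = (6*u^2*v - 9*u*v^2 + 12*u - 12*v) du + (3*u*(2*u^2 - 3*u*v - 4)) dv

Using F^*(f dg) = (f ∘ F) d(g ∘ F), substitute each coordinate x_i by F_i(u, v) in f_i, and replace dx_i by d F_i = (∂F_i/∂u) du + (∂F_i/∂v) dv.
  For the x component: f_1(F) = 3; d F_1 = (4*u) du + (0) dv
  For the y component: f_2(F) = -2*u^2 + 3*u*v + 1; d F_2 = (-3*v) du + (-3*u) dv
  For the z component: f_3(F) = 3; d F_3 = (-3*v) du + (-3*u) dv
Combining and collecting du, dv coefficients:
  coeff of du: 6*u^2*v - 9*u*v^2 + 12*u - 12*v
  coeff of dv: 3*u*(2*u^2 - 3*u*v - 4)
F^* omega = (6*u^2*v - 9*u*v^2 + 12*u - 12*v) du + (3*u*(2*u^2 - 3*u*v - 4)) dv.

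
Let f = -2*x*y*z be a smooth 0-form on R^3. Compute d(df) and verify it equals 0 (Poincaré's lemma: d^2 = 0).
d(df) = 0

Step 1: df = sum_i (∂f/∂x_i) dx_i = (-2*y*z) dx + (-2*x*z) dy + (-2*x*y) dz.
Step 2: Apply d again. Using the 1-form formula, the coefficient of dx ∧ dy in d(df) is ∂^2 f/∂x ∂y - ∂^2 f/∂y ∂x = (-2*z) - (-2*z) = 0 (equality of mixed partials for smooth f).
Similarly for dx ∧ dz and dy ∧ dz — all coefficients vanish. So d(df) = 0.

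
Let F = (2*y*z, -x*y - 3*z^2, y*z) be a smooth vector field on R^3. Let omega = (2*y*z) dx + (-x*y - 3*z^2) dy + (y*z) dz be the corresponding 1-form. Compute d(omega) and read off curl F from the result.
d(omega) = (7*z) dy ∧ dz + (2*y) dz ∧ dx + (-y - 2*z) dx ∧ dy; curl F = (7*z, 2*y, -y - 2*z)

d omega = sum_{i<j} (∂f_j/∂x_i - ∂f_i/∂x_j) dx_i ∧ dx_j. Under the identification (dy ∧ dz, dz ∧ dx, dx ∧ dy) ↔ (e_x, e_y, e_z), the coefficients are exactly the components of curl F. Compute:
  ∂R/∂y - ∂Q/∂z = (z) - (-6*z) = 7*z
  ∂P/∂z - ∂R/∂x = (2*y) - (0) = 2*y
  ∂Q/∂x - ∂P/∂y = (-y) - (2*z) = -y - 2*z.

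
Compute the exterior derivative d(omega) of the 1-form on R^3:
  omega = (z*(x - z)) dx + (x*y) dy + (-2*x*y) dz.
d(omega) = (y) dx ∧ dy + (-x - 2*y + 2*z) dx ∧ dz + (-2*x) dy ∧ dz

For a 1-form omega = sum_i f_i dx_i, the exterior derivative is
  d(omega) = sum_{i < j} (∂f_j/∂x_i - ∂f_i/∂x_j) dx_i ∧ dx_j.
  coefficient of dx ∧ dy: ∂f_2/∂x - ∂f_1/∂y = ∂(x*y)/∂x - ∂(z*(x - z))/∂y = y
  coefficient of dx ∧ dz: ∂f_3/∂x - ∂f_1/∂z = ∂(-2*x*y)/∂x - ∂(z*(x - z))/∂z = -x - 2*y + 2*z
  coefficient of dy ∧ dz: ∂f_3/∂y - ∂f_2/∂z = ∂(-2*x*y)/∂y - ∂(x*y)/∂z = -2*x
Assembling: d(omega) = (y) dx ∧ dy + (-x - 2*y + 2*z) dx ∧ dz + (-2*x) dy ∧ dz.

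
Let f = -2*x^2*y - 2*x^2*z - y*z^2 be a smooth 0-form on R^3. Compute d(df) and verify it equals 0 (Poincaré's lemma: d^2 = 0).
d(df) = 0

Step 1: df = sum_i (∂f/∂x_i) dx_i = (4*x*(-y - z)) dx + (-2*x^2 - z^2) dy + (-2*x^2 - 2*y*z) dz.
Step 2: Apply d again. Using the 1-form formula, the coefficient of dx ∧ dy in d(df) is ∂^2 f/∂x ∂y - ∂^2 f/∂y ∂x = (-4*x) - (-4*x) = 0 (equality of mixed partials for smooth f).
Similarly for dx ∧ dz and dy ∧ dz — all coefficients vanish. So d(df) = 0.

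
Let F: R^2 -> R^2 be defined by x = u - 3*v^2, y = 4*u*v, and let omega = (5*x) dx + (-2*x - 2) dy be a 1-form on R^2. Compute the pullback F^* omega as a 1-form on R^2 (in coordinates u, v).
F^* omega = (-8*u*v + 5*u + 24*v^3 - 15*v^2 - 8*v) du + (-8*u^2 + 24*u*v^2 - 30*u*v - 8*u + 90*v^3) dv

Using F^*(f dg) = (f ∘ F) d(g ∘ F), substitute each coordinate x_i by F_i(u, v) in f_i, and replace dx_i by d F_i = (∂F_i/∂u) du + (∂F_i/∂v) dv.
  For the x component: f_1(F) = 5*u - 15*v^2; d F_1 = (1) du + (-6*v) dv
  For the y component: f_2(F) = -2*u + 6*v^2 - 2; d F_2 = (4*v) du + (4*u) dv
Combining and collecting du, dv coefficients:
  coeff of du: -8*u*v + 5*u + 24*v^3 - 15*v^2 - 8*v
  coeff of dv: -8*u^2 + 24*u*v^2 - 30*u*v - 8*u + 90*v^3
F^* omega = (-8*u*v + 5*u + 24*v^3 - 15*v^2 - 8*v) du + (-8*u^2 + 24*u*v^2 - 30*u*v - 8*u + 90*v^3) dv.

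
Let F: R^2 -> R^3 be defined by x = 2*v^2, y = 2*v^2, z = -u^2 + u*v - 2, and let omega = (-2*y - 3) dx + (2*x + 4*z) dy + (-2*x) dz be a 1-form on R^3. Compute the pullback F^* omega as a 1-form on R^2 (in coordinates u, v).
F^* omega = (4*v^2*(2*u - v)) du + (4*v*(-4*u^2 + 3*u*v - 11)) dv

Using F^*(f dg) = (f ∘ F) d(g ∘ F), substitute each coordinate x_i by F_i(u, v) in f_i, and replace dx_i by d F_i = (∂F_i/∂u) du + (∂F_i/∂v) dv.
  For the x component: f_1(F) = -4*v^2 - 3; d F_1 = (0) du + (4*v) dv
  For the y component: f_2(F) = -4*u^2 + 4*u*v + 4*v^2 - 8; d F_2 = (0) du + (4*v) dv
  For the z component: f_3(F) = -4*v^2; d F_3 = (-2*u + v) du + (u) dv
Combining and collecting du, dv coefficients:
  coeff of du: 4*v^2*(2*u - v)
  coeff of dv: 4*v*(-4*u^2 + 3*u*v - 11)
F^* omega = (4*v^2*(2*u - v)) du + (4*v*(-4*u^2 + 3*u*v - 11)) dv.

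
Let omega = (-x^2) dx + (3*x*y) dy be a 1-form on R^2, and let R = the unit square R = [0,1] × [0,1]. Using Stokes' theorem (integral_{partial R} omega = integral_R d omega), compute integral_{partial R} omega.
integral_(partial R) omega = 3/2

Stokes: integral_partial_R omega = integral_R d omega with d omega = (∂Q/∂x - ∂P/∂y) dx ∧ dy.
  ∂Q/∂x = 3*y
  ∂P/∂y = 0
  integrand = ∂Q/∂x - ∂P/∂y = 3*y.
Integrating over R: integral_0^1 integral_0^1 (3*y) dx dy = 3/2.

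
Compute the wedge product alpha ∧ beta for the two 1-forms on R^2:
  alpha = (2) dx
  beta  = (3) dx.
alpha ∧ beta = 0

Distribute the wedge, using dx_i ∧ dx_j = -dx_j ∧ dx_i and dx_i ∧ dx_i = 0. For each pair (i, j) with i < j, the coefficient of dx_i ∧ dx_j in alpha ∧ beta is (alpha_i * beta_j - alpha_j * beta_i). Collecting: alpha ∧ beta = 0.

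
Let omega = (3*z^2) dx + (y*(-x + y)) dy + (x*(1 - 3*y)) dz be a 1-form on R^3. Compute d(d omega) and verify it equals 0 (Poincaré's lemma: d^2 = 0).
d(d omega) = 0

Step 1: d omega = sum_{i<j} (∂f_j/∂x_i - ∂f_i/∂x_j) dx_i ∧ dx_j:
  coeff of dx ∧ dy: -y
  coeff of dx ∧ dz: -3*y - 6*z + 1
  coeff of dy ∧ dz: -3*x
Step 2: Apply d again to each 2-form coefficient. The only possible 3-form in R^3 is dx ∧ dy ∧ dz, with coefficient
  ∂(coeff of dy∧dz)/∂x - ∂(coeff of dx∧dz)/∂y + ∂(coeff of dx∧dy)/∂z
  = ∂/∂x (-3*x) - ∂/∂y (-3*y - 6*z + 1) + ∂/∂z (-y).
Each of these terms simplifies to sums of mixed partials that cancel in pairs. The result is 0 (by equality of mixed partials for smooth functions — Schwarz / Clairaut).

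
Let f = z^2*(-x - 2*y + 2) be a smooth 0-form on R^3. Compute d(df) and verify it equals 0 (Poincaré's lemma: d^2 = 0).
d(df) = 0

Step 1: df = sum_i (∂f/∂x_i) dx_i = (-z^2) dx + (-2*z^2) dy + (2*z*(-x - 2*y + 2)) dz.
Step 2: Apply d again. Using the 1-form formula, the coefficient of dx ∧ dy in d(df) is ∂^2 f/∂x ∂y - ∂^2 f/∂y ∂x = (0) - (0) = 0 (equality of mixed partials for smooth f).
Similarly for dx ∧ dz and dy ∧ dz — all coefficients vanish. So d(df) = 0.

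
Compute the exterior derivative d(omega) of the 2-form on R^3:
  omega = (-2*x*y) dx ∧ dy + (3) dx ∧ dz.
d(omega) = 0

For a 2-form omega = sum_{i<j} g_{ij} dx_i ∧ dx_j, the exterior derivative is
  d(omega) = sum_{i<j} d(g_{ij}) ∧ dx_i ∧ dx_j = sum_{i<j, k} (∂g_{ij}/∂x_k) dx_k ∧ dx_i ∧ dx_j.
Expand each term, using dx_k ∧ dx_i ∧ dx_j = sgn(permutation) dx_{(a)} ∧ dx_{(b)} ∧ dx_{(c)} with (a < b < c) sorted:

Collecting like 3-forms: d(omega) = 0.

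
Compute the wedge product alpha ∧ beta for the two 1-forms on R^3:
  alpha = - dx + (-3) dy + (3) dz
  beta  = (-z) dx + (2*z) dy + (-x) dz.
alpha ∧ beta = (-5*z) dx ∧ dy + (x + 3*z) dx ∧ dz + (3*x - 6*z) dy ∧ dz

Distribute the wedge, using dx_i ∧ dx_j = -dx_j ∧ dx_i and dx_i ∧ dx_i = 0. For each pair (i, j) with i < j, the coefficient of dx_i ∧ dx_j in alpha ∧ beta is (alpha_i * beta_j - alpha_j * beta_i). Collecting: alpha ∧ beta = (-5*z) dx ∧ dy + (x + 3*z) dx ∧ dz + (3*x - 6*z) dy ∧ dz.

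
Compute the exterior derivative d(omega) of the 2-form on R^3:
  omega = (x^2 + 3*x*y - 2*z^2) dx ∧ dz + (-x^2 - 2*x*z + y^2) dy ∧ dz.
d(omega) = (-5*x - 2*z) dx ∧ dy ∧ dz

For a 2-form omega = sum_{i<j} g_{ij} dx_i ∧ dx_j, the exterior derivative is
  d(omega) = sum_{i<j} d(g_{ij}) ∧ dx_i ∧ dx_j = sum_{i<j, k} (∂g_{ij}/∂x_k) dx_k ∧ dx_i ∧ dx_j.
Expand each term, using dx_k ∧ dx_i ∧ dx_j = sgn(permutation) dx_{(a)} ∧ dx_{(b)} ∧ dx_{(c)} with (a < b < c) sorted:
  d(x^2 + 3*x*y - 2*z^2) includes (∂/∂y)(x^2 + 3*x*y - 2*z^2) dy = (3*x) dy, which multiplied by dx ∧ dz gives (-3*x) dx ∧ dy ∧ dz
  d(-x^2 - 2*x*z + y^2) includes (∂/∂x)(-x^2 - 2*x*z + y^2) dx = (-2*x - 2*z) dx, which multiplied by dy ∧ dz gives (-2*x - 2*z) dx ∧ dy ∧ dz
Collecting like 3-forms: d(omega) = (-5*x - 2*z) dx ∧ dy ∧ dz.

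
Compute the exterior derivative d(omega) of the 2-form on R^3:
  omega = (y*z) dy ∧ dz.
d(omega) = 0

For a 2-form omega = sum_{i<j} g_{ij} dx_i ∧ dx_j, the exterior derivative is
  d(omega) = sum_{i<j} d(g_{ij}) ∧ dx_i ∧ dx_j = sum_{i<j, k} (∂g_{ij}/∂x_k) dx_k ∧ dx_i ∧ dx_j.
Expand each term, using dx_k ∧ dx_i ∧ dx_j = sgn(permutation) dx_{(a)} ∧ dx_{(b)} ∧ dx_{(c)} with (a < b < c) sorted:

Collecting like 3-forms: d(omega) = 0.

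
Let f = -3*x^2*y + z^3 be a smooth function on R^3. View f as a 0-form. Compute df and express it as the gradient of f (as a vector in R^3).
df = (-6*x*y) dx + (-3*x^2) dy + (3*z^2) dz; grad f = (-6*x*y, -3*x^2, 3*z^2)

For a 0-form f, d f = (∂f/∂x) dx + (∂f/∂y) dy + (∂f/∂z) dz. The components of the vector representation are exactly the entries of grad f in Cartesian coordinates:
  ∂f/∂x = -6*x*y
  ∂f/∂y = -3*x^2
  ∂f/∂z = 3*z^2.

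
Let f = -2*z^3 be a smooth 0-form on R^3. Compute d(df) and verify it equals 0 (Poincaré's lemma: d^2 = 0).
d(df) = 0

Step 1: df = sum_i (∂f/∂x_i) dx_i = (0) dx + (0) dy + (-6*z^2) dz.
Step 2: Apply d again. Using the 1-form formula, the coefficient of dx ∧ dy in d(df) is ∂^2 f/∂x ∂y - ∂^2 f/∂y ∂x = (0) - (0) = 0 (equality of mixed partials for smooth f).
Similarly for dx ∧ dz and dy ∧ dz — all coefficients vanish. So d(df) = 0.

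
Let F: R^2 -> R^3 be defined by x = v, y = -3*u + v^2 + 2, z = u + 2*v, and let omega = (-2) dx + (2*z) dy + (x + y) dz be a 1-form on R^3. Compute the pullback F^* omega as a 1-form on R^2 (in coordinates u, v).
F^* omega = (-9*u + v^2 - 11*v + 2) du + (4*u*v - 6*u + 10*v^2 + 2*v + 2) dv

Using F^*(f dg) = (f ∘ F) d(g ∘ F), substitute each coordinate x_i by F_i(u, v) in f_i, and replace dx_i by d F_i = (∂F_i/∂u) du + (∂F_i/∂v) dv.
  For the x component: f_1(F) = -2; d F_1 = (0) du + (1) dv
  For the y component: f_2(F) = 2*u + 4*v; d F_2 = (-3) du + (2*v) dv
  For the z component: f_3(F) = -3*u + v^2 + v + 2; d F_3 = (1) du + (2) dv
Combining and collecting du, dv coefficients:
  coeff of du: -9*u + v^2 - 11*v + 2
  coeff of dv: 4*u*v - 6*u + 10*v^2 + 2*v + 2
F^* omega = (-9*u + v^2 - 11*v + 2) du + (4*u*v - 6*u + 10*v^2 + 2*v + 2) dv.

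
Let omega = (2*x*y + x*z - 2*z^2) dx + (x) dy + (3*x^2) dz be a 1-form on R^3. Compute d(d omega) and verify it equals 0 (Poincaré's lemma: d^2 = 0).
d(d omega) = 0

Step 1: d omega = sum_{i<j} (∂f_j/∂x_i - ∂f_i/∂x_j) dx_i ∧ dx_j:
  coeff of dx ∧ dy: 1 - 2*x
  coeff of dx ∧ dz: 5*x + 4*z
  coeff of dy ∧ dz: 0
Step 2: Apply d again to each 2-form coefficient. The only possible 3-form in R^3 is dx ∧ dy ∧ dz, with coefficient
  ∂(coeff of dy∧dz)/∂x - ∂(coeff of dx∧dz)/∂y + ∂(coeff of dx∧dy)/∂z
  = ∂/∂x (0) - ∂/∂y (5*x + 4*z) + ∂/∂z (1 - 2*x).
Each of these terms simplifies to sums of mixed partials that cancel in pairs. The result is 0 (by equality of mixed partials for smooth functions — Schwarz / Clairaut).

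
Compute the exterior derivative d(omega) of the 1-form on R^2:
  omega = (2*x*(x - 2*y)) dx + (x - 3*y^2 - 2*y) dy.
d(omega) = (4*x + 1) dx ∧ dy

For a 1-form omega = sum_i f_i dx_i, the exterior derivative is
  d(omega) = sum_{i < j} (∂f_j/∂x_i - ∂f_i/∂x_j) dx_i ∧ dx_j.
  coefficient of dx ∧ dy: ∂f_2/∂x - ∂f_1/∂y = ∂(x - 3*y^2 - 2*y)/∂x - ∂(2*x*(x - 2*y))/∂y = 4*x + 1
Assembling: d(omega) = (4*x + 1) dx ∧ dy.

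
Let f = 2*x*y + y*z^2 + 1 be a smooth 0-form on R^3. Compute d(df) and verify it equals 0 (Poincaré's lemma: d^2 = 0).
d(df) = 0

Step 1: df = sum_i (∂f/∂x_i) dx_i = (2*y) dx + (2*x + z^2) dy + (2*y*z) dz.
Step 2: Apply d again. Using the 1-form formula, the coefficient of dx ∧ dy in d(df) is ∂^2 f/∂x ∂y - ∂^2 f/∂y ∂x = (2) - (2) = 0 (equality of mixed partials for smooth f).
Similarly for dx ∧ dz and dy ∧ dz — all coefficients vanish. So d(df) = 0.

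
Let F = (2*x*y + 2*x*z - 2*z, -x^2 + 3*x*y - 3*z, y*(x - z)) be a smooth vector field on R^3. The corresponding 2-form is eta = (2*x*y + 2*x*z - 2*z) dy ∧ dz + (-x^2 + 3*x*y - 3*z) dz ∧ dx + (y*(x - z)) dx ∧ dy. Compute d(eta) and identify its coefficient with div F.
d(eta) = (3*x + y + 2*z) dx ∧ dy ∧ dz; div F = 3*x + y + 2*z

For a 2-form in R^3 of the form above, applying d gives a 3-form with coefficient ∂P/∂x + ∂Q/∂y + ∂R/∂z:
  ∂P/∂x = 2*y + 2*z
  ∂Q/∂y = 3*x
  ∂R/∂z = -y
Sum = 3*x + y + 2*z, which is exactly div F.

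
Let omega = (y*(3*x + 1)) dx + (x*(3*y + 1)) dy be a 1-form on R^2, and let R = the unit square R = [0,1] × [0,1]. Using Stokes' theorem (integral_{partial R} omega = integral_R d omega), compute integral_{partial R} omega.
integral_(partial R) omega = 0

Stokes: integral_partial_R omega = integral_R d omega with d omega = (∂Q/∂x - ∂P/∂y) dx ∧ dy.
  ∂Q/∂x = 3*y + 1
  ∂P/∂y = 3*x + 1
  integrand = ∂Q/∂x - ∂P/∂y = -3*x + 3*y.
Integrating over R: integral_0^1 integral_0^1 (-3*x + 3*y) dx dy = 0.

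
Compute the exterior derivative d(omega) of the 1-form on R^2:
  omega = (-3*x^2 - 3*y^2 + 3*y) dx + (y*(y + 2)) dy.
d(omega) = (6*y - 3) dx ∧ dy

For a 1-form omega = sum_i f_i dx_i, the exterior derivative is
  d(omega) = sum_{i < j} (∂f_j/∂x_i - ∂f_i/∂x_j) dx_i ∧ dx_j.
  coefficient of dx ∧ dy: ∂f_2/∂x - ∂f_1/∂y = ∂(y*(y + 2))/∂x - ∂(-3*x^2 - 3*y^2 + 3*y)/∂y = 6*y - 3
Assembling: d(omega) = (6*y - 3) dx ∧ dy.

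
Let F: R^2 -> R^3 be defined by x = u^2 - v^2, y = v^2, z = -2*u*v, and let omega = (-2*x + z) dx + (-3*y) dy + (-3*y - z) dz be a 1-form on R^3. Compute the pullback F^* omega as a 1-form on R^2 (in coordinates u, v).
F^* omega = (-4*u^3 - 4*u^2*v + 6*v^3) du + (10*v^2*(u - v)) dv

Using F^*(f dg) = (f ∘ F) d(g ∘ F), substitute each coordinate x_i by F_i(u, v) in f_i, and replace dx_i by d F_i = (∂F_i/∂u) du + (∂F_i/∂v) dv.
  For the x component: f_1(F) = -2*u^2 - 2*u*v + 2*v^2; d F_1 = (2*u) du + (-2*v) dv
  For the y component: f_2(F) = -3*v^2; d F_2 = (0) du + (2*v) dv
  For the z component: f_3(F) = v*(2*u - 3*v); d F_3 = (-2*v) du + (-2*u) dv
Combining and collecting du, dv coefficients:
  coeff of du: -4*u^3 - 4*u^2*v + 6*v^3
  coeff of dv: 10*v^2*(u - v)
F^* omega = (-4*u^3 - 4*u^2*v + 6*v^3) du + (10*v^2*(u - v)) dv.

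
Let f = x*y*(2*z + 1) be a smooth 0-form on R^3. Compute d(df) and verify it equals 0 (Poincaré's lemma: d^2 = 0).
d(df) = 0

Step 1: df = sum_i (∂f/∂x_i) dx_i = (y*(2*z + 1)) dx + (x*(2*z + 1)) dy + (2*x*y) dz.
Step 2: Apply d again. Using the 1-form formula, the coefficient of dx ∧ dy in d(df) is ∂^2 f/∂x ∂y - ∂^2 f/∂y ∂x = (2*z + 1) - (2*z + 1) = 0 (equality of mixed partials for smooth f).
Similarly for dx ∧ dz and dy ∧ dz — all coefficients vanish. So d(df) = 0.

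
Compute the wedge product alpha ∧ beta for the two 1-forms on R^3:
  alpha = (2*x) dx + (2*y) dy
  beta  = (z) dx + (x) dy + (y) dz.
alpha ∧ beta = (2*x^2 - 2*y*z) dx ∧ dy + (2*x*y) dx ∧ dz + (2*y^2) dy ∧ dz

Distribute the wedge, using dx_i ∧ dx_j = -dx_j ∧ dx_i and dx_i ∧ dx_i = 0. For each pair (i, j) with i < j, the coefficient of dx_i ∧ dx_j in alpha ∧ beta is (alpha_i * beta_j - alpha_j * beta_i). Collecting: alpha ∧ beta = (2*x^2 - 2*y*z) dx ∧ dy + (2*x*y) dx ∧ dz + (2*y^2) dy ∧ dz.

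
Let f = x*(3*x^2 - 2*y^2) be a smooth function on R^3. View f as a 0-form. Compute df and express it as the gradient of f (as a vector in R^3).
df = (9*x^2 - 2*y^2) dx + (-4*x*y) dy + (0) dz; grad f = (9*x^2 - 2*y^2, -4*x*y, 0)

For a 0-form f, d f = (∂f/∂x) dx + (∂f/∂y) dy + (∂f/∂z) dz. The components of the vector representation are exactly the entries of grad f in Cartesian coordinates:
  ∂f/∂x = 9*x^2 - 2*y^2
  ∂f/∂y = -4*x*y
  ∂f/∂z = 0.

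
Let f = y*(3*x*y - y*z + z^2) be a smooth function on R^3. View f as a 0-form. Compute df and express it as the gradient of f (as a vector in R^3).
df = (3*y^2) dx + (6*x*y - 2*y*z + z^2) dy + (y*(-y + 2*z)) dz; grad f = (3*y^2, 6*x*y - 2*y*z + z^2, y*(-y + 2*z))

For a 0-form f, d f = (∂f/∂x) dx + (∂f/∂y) dy + (∂f/∂z) dz. The components of the vector representation are exactly the entries of grad f in Cartesian coordinates:
  ∂f/∂x = 3*y^2
  ∂f/∂y = 6*x*y - 2*y*z + z^2
  ∂f/∂z = y*(-y + 2*z).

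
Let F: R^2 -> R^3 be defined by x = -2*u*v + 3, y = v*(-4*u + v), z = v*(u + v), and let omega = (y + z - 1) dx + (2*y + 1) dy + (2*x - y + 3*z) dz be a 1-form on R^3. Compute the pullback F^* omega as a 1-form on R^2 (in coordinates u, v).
F^* omega = (v*(41*u*v - 10*v^2 + 4)) du + (41*u^2*v - 20*u*v^2 + 4*u + 8*v^3 + 14*v) dv

Using F^*(f dg) = (f ∘ F) d(g ∘ F), substitute each coordinate x_i by F_i(u, v) in f_i, and replace dx_i by d F_i = (∂F_i/∂u) du + (∂F_i/∂v) dv.
  For the x component: f_1(F) = -3*u*v + 2*v^2 - 1; d F_1 = (-2*v) du + (-2*u) dv
  For the y component: f_2(F) = -8*u*v + 2*v^2 + 1; d F_2 = (-4*v) du + (-4*u + 2*v) dv
  For the z component: f_3(F) = 3*u*v + 2*v^2 + 6; d F_3 = (v) du + (u + 2*v) dv
Combining and collecting du, dv coefficients:
  coeff of du: v*(41*u*v - 10*v^2 + 4)
  coeff of dv: 41*u^2*v - 20*u*v^2 + 4*u + 8*v^3 + 14*v
F^* omega = (v*(41*u*v - 10*v^2 + 4)) du + (41*u^2*v - 20*u*v^2 + 4*u + 8*v^3 + 14*v) dv.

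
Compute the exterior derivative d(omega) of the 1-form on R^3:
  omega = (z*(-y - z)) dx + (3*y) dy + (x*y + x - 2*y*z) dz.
d(omega) = (z) dx ∧ dy + (2*y + 2*z + 1) dx ∧ dz + (x - 2*z) dy ∧ dz

For a 1-form omega = sum_i f_i dx_i, the exterior derivative is
  d(omega) = sum_{i < j} (∂f_j/∂x_i - ∂f_i/∂x_j) dx_i ∧ dx_j.
  coefficient of dx ∧ dy: ∂f_2/∂x - ∂f_1/∂y = ∂(3*y)/∂x - ∂(z*(-y - z))/∂y = z
  coefficient of dx ∧ dz: ∂f_3/∂x - ∂f_1/∂z = ∂(x*y + x - 2*y*z)/∂x - ∂(z*(-y - z))/∂z = 2*y + 2*z + 1
  coefficient of dy ∧ dz: ∂f_3/∂y - ∂f_2/∂z = ∂(x*y + x - 2*y*z)/∂y - ∂(3*y)/∂z = x - 2*z
Assembling: d(omega) = (z) dx ∧ dy + (2*y + 2*z + 1) dx ∧ dz + (x - 2*z) dy ∧ dz.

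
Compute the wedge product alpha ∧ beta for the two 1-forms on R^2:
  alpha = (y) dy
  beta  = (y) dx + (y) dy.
alpha ∧ beta = (-y^2) dx ∧ dy

Distribute the wedge, using dx_i ∧ dx_j = -dx_j ∧ dx_i and dx_i ∧ dx_i = 0. For each pair (i, j) with i < j, the coefficient of dx_i ∧ dx_j in alpha ∧ beta is (alpha_i * beta_j - alpha_j * beta_i). Collecting: alpha ∧ beta = (-y^2) dx ∧ dy.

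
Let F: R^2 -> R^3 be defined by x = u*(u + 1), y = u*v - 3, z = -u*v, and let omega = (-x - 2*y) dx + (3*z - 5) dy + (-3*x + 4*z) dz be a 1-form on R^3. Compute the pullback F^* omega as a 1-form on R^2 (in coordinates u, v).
F^* omega = (-2*u^3 - u^2*v - 3*u^2 + u*v^2 + u*v + 11*u - 5*v + 6) du + (u*(3*u^2 + u*v + 3*u - 5)) dv

Using F^*(f dg) = (f ∘ F) d(g ∘ F), substitute each coordinate x_i by F_i(u, v) in f_i, and replace dx_i by d F_i = (∂F_i/∂u) du + (∂F_i/∂v) dv.
  For the x component: f_1(F) = -u^2 - 2*u*v - u + 6; d F_1 = (2*u + 1) du + (0) dv
  For the y component: f_2(F) = -3*u*v - 5; d F_2 = (v) du + (u) dv
  For the z component: f_3(F) = u*(-3*u - 4*v - 3); d F_3 = (-v) du + (-u) dv
Combining and collecting du, dv coefficients:
  coeff of du: -2*u^3 - u^2*v - 3*u^2 + u*v^2 + u*v + 11*u - 5*v + 6
  coeff of dv: u*(3*u^2 + u*v + 3*u - 5)
F^* omega = (-2*u^3 - u^2*v - 3*u^2 + u*v^2 + u*v + 11*u - 5*v + 6) du + (u*(3*u^2 + u*v + 3*u - 5)) dv.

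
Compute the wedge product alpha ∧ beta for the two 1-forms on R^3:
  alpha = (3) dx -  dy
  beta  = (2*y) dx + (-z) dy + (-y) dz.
alpha ∧ beta = (2*y - 3*z) dx ∧ dy + (-3*y) dx ∧ dz + (y) dy ∧ dz

Distribute the wedge, using dx_i ∧ dx_j = -dx_j ∧ dx_i and dx_i ∧ dx_i = 0. For each pair (i, j) with i < j, the coefficient of dx_i ∧ dx_j in alpha ∧ beta is (alpha_i * beta_j - alpha_j * beta_i). Collecting: alpha ∧ beta = (2*y - 3*z) dx ∧ dy + (-3*y) dx ∧ dz + (y) dy ∧ dz.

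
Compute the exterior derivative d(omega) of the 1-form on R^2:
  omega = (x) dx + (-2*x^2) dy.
d(omega) = (-4*x) dx ∧ dy

For a 1-form omega = sum_i f_i dx_i, the exterior derivative is
  d(omega) = sum_{i < j} (∂f_j/∂x_i - ∂f_i/∂x_j) dx_i ∧ dx_j.
  coefficient of dx ∧ dy: ∂f_2/∂x - ∂f_1/∂y = ∂(-2*x^2)/∂x - ∂(x)/∂y = -4*x
Assembling: d(omega) = (-4*x) dx ∧ dy.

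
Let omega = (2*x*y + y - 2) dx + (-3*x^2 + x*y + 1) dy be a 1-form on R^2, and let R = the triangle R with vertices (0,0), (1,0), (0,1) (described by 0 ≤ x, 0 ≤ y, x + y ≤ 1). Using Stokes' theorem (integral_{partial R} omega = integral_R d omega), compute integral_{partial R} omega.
integral_(partial R) omega = -5/3

Stokes: integral_partial_R omega = integral_R d omega with d omega = (∂Q/∂x - ∂P/∂y) dx ∧ dy.
  ∂Q/∂x = -6*x + y
  ∂P/∂y = 2*x + 1
  integrand = ∂Q/∂x - ∂P/∂y = -8*x + y - 1.
Integrating over R: integral_0^1 integral_0^{1-x} (-8*x + y - 1) dy dx = -5/3.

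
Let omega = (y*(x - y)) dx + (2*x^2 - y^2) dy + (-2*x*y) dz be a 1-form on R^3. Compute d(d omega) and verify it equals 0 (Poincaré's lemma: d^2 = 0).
d(d omega) = 0

Step 1: d omega = sum_{i<j} (∂f_j/∂x_i - ∂f_i/∂x_j) dx_i ∧ dx_j:
  coeff of dx ∧ dy: 3*x + 2*y
  coeff of dx ∧ dz: -2*y
  coeff of dy ∧ dz: -2*x
Step 2: Apply d again to each 2-form coefficient. The only possible 3-form in R^3 is dx ∧ dy ∧ dz, with coefficient
  ∂(coeff of dy∧dz)/∂x - ∂(coeff of dx∧dz)/∂y + ∂(coeff of dx∧dy)/∂z
  = ∂/∂x (-2*x) - ∂/∂y (-2*y) + ∂/∂z (3*x + 2*y).
Each of these terms simplifies to sums of mixed partials that cancel in pairs. The result is 0 (by equality of mixed partials for smooth functions — Schwarz / Clairaut).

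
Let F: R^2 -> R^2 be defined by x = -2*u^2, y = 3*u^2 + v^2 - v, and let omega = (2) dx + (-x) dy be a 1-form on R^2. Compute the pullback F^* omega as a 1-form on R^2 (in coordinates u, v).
F^* omega = (12*u^3 - 8*u) du + (u^2*(4*v - 2)) dv

Using F^*(f dg) = (f ∘ F) d(g ∘ F), substitute each coordinate x_i by F_i(u, v) in f_i, and replace dx_i by d F_i = (∂F_i/∂u) du + (∂F_i/∂v) dv.
  For the x component: f_1(F) = 2; d F_1 = (-4*u) du + (0) dv
  For the y component: f_2(F) = 2*u^2; d F_2 = (6*u) du + (2*v - 1) dv
Combining and collecting du, dv coefficients:
  coeff of du: 12*u^3 - 8*u
  coeff of dv: u^2*(4*v - 2)
F^* omega = (12*u^3 - 8*u) du + (u^2*(4*v - 2)) dv.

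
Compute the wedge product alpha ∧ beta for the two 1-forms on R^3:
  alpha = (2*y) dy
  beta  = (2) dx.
alpha ∧ beta = (-4*y) dx ∧ dy

Distribute the wedge, using dx_i ∧ dx_j = -dx_j ∧ dx_i and dx_i ∧ dx_i = 0. For each pair (i, j) with i < j, the coefficient of dx_i ∧ dx_j in alpha ∧ beta is (alpha_i * beta_j - alpha_j * beta_i). Collecting: alpha ∧ beta = (-4*y) dx ∧ dy.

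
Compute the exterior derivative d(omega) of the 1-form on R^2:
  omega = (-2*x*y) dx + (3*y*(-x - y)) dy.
d(omega) = (2*x - 3*y) dx ∧ dy

For a 1-form omega = sum_i f_i dx_i, the exterior derivative is
  d(omega) = sum_{i < j} (∂f_j/∂x_i - ∂f_i/∂x_j) dx_i ∧ dx_j.
  coefficient of dx ∧ dy: ∂f_2/∂x - ∂f_1/∂y = ∂(3*y*(-x - y))/∂x - ∂(-2*x*y)/∂y = 2*x - 3*y
Assembling: d(omega) = (2*x - 3*y) dx ∧ dy.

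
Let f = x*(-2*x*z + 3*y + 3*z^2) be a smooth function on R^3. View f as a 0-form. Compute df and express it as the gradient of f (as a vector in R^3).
df = (-4*x*z + 3*y + 3*z^2) dx + (3*x) dy + (2*x*(-x + 3*z)) dz; grad f = (-4*x*z + 3*y + 3*z^2, 3*x, 2*x*(-x + 3*z))

For a 0-form f, d f = (∂f/∂x) dx + (∂f/∂y) dy + (∂f/∂z) dz. The components of the vector representation are exactly the entries of grad f in Cartesian coordinates:
  ∂f/∂x = -4*x*z + 3*y + 3*z^2
  ∂f/∂y = 3*x
  ∂f/∂z = 2*x*(-x + 3*z).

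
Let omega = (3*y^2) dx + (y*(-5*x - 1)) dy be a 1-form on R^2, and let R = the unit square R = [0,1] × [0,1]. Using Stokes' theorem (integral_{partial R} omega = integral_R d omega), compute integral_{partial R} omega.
integral_(partial R) omega = -11/2

Stokes: integral_partial_R omega = integral_R d omega with d omega = (∂Q/∂x - ∂P/∂y) dx ∧ dy.
  ∂Q/∂x = -5*y
  ∂P/∂y = 6*y
  integrand = ∂Q/∂x - ∂P/∂y = -11*y.
Integrating over R: integral_0^1 integral_0^1 (-11*y) dx dy = -11/2.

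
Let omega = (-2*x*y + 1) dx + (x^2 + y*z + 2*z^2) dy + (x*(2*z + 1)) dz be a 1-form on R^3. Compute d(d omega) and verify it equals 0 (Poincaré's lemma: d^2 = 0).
d(d omega) = 0

Step 1: d omega = sum_{i<j} (∂f_j/∂x_i - ∂f_i/∂x_j) dx_i ∧ dx_j:
  coeff of dx ∧ dy: 4*x
  coeff of dx ∧ dz: 2*z + 1
  coeff of dy ∧ dz: -y - 4*z
Step 2: Apply d again to each 2-form coefficient. The only possible 3-form in R^3 is dx ∧ dy ∧ dz, with coefficient
  ∂(coeff of dy∧dz)/∂x - ∂(coeff of dx∧dz)/∂y + ∂(coeff of dx∧dy)/∂z
  = ∂/∂x (-y - 4*z) - ∂/∂y (2*z + 1) + ∂/∂z (4*x).
Each of these terms simplifies to sums of mixed partials that cancel in pairs. The result is 0 (by equality of mixed partials for smooth functions — Schwarz / Clairaut).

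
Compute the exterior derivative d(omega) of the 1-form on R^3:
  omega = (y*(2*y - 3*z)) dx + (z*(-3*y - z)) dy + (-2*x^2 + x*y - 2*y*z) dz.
d(omega) = (-4*y + 3*z) dx ∧ dy + (-4*x + 4*y) dx ∧ dz + (x + 3*y) dy ∧ dz

For a 1-form omega = sum_i f_i dx_i, the exterior derivative is
  d(omega) = sum_{i < j} (∂f_j/∂x_i - ∂f_i/∂x_j) dx_i ∧ dx_j.
  coefficient of dx ∧ dy: ∂f_2/∂x - ∂f_1/∂y = ∂(z*(-3*y - z))/∂x - ∂(y*(2*y - 3*z))/∂y = -4*y + 3*z
  coefficient of dx ∧ dz: ∂f_3/∂x - ∂f_1/∂z = ∂(-2*x^2 + x*y - 2*y*z)/∂x - ∂(y*(2*y - 3*z))/∂z = -4*x + 4*y
  coefficient of dy ∧ dz: ∂f_3/∂y - ∂f_2/∂z = ∂(-2*x^2 + x*y - 2*y*z)/∂y - ∂(z*(-3*y - z))/∂z = x + 3*y
Assembling: d(omega) = (-4*y + 3*z) dx ∧ dy + (-4*x + 4*y) dx ∧ dz + (x + 3*y) dy ∧ dz.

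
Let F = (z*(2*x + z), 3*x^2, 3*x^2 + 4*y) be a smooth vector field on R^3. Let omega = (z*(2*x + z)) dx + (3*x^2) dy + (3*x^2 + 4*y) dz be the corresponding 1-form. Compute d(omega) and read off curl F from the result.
d(omega) = (4) dy ∧ dz + (-4*x + 2*z) dz ∧ dx + (6*x) dx ∧ dy; curl F = (4, -4*x + 2*z, 6*x)

d omega = sum_{i<j} (∂f_j/∂x_i - ∂f_i/∂x_j) dx_i ∧ dx_j. Under the identification (dy ∧ dz, dz ∧ dx, dx ∧ dy) ↔ (e_x, e_y, e_z), the coefficients are exactly the components of curl F. Compute:
  ∂R/∂y - ∂Q/∂z = (4) - (0) = 4
  ∂P/∂z - ∂R/∂x = (2*x + 2*z) - (6*x) = -4*x + 2*z
  ∂Q/∂x - ∂P/∂y = (6*x) - (0) = 6*x.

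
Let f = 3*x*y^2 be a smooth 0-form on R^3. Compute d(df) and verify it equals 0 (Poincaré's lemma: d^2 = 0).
d(df) = 0

Step 1: df = sum_i (∂f/∂x_i) dx_i = (3*y^2) dx + (6*x*y) dy + (0) dz.
Step 2: Apply d again. Using the 1-form formula, the coefficient of dx ∧ dy in d(df) is ∂^2 f/∂x ∂y - ∂^2 f/∂y ∂x = (6*y) - (6*y) = 0 (equality of mixed partials for smooth f).
Similarly for dx ∧ dz and dy ∧ dz — all coefficients vanish. So d(df) = 0.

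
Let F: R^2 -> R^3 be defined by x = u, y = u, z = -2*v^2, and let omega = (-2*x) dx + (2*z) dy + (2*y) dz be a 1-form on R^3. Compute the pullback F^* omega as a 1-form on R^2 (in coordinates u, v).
F^* omega = (-2*u - 4*v^2) du + (-8*u*v) dv

Using F^*(f dg) = (f ∘ F) d(g ∘ F), substitute each coordinate x_i by F_i(u, v) in f_i, and replace dx_i by d F_i = (∂F_i/∂u) du + (∂F_i/∂v) dv.
  For the x component: f_1(F) = -2*u; d F_1 = (1) du + (0) dv
  For the y component: f_2(F) = -4*v^2; d F_2 = (1) du + (0) dv
  For the z component: f_3(F) = 2*u; d F_3 = (0) du + (-4*v) dv
Combining and collecting du, dv coefficients:
  coeff of du: -2*u - 4*v^2
  coeff of dv: -8*u*v
F^* omega = (-2*u - 4*v^2) du + (-8*u*v) dv.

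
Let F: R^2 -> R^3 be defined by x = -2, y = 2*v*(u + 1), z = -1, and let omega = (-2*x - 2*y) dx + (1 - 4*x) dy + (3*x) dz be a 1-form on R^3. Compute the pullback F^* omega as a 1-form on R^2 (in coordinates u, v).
F^* omega = (18*v) du + (18*u + 18) dv

Using F^*(f dg) = (f ∘ F) d(g ∘ F), substitute each coordinate x_i by F_i(u, v) in f_i, and replace dx_i by d F_i = (∂F_i/∂u) du + (∂F_i/∂v) dv.
  For the x component: f_1(F) = -4*u*v - 4*v + 4; d F_1 = (0) du + (0) dv
  For the y component: f_2(F) = 9; d F_2 = (2*v) du + (2*u + 2) dv
  For the z component: f_3(F) = -6; d F_3 = (0) du + (0) dv
Combining and collecting du, dv coefficients:
  coeff of du: 18*v
  coeff of dv: 18*u + 18
F^* omega = (18*v) du + (18*u + 18) dv.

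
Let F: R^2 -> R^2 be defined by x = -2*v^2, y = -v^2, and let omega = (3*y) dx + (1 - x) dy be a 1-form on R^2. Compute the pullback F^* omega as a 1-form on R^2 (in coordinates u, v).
F^* omega = (8*v^3 - 2*v) dv

Using F^*(f dg) = (f ∘ F) d(g ∘ F), substitute each coordinate x_i by F_i(u, v) in f_i, and replace dx_i by d F_i = (∂F_i/∂u) du + (∂F_i/∂v) dv.
  For the x component: f_1(F) = -3*v^2; d F_1 = (0) du + (-4*v) dv
  For the y component: f_2(F) = 2*v^2 + 1; d F_2 = (0) du + (-2*v) dv
Combining and collecting du, dv coefficients:
  coeff of du: 0
  coeff of dv: 8*v^3 - 2*v
F^* omega = (8*v^3 - 2*v) dv.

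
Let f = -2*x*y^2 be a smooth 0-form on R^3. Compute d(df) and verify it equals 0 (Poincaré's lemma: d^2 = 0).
d(df) = 0

Step 1: df = sum_i (∂f/∂x_i) dx_i = (-2*y^2) dx + (-4*x*y) dy + (0) dz.
Step 2: Apply d again. Using the 1-form formula, the coefficient of dx ∧ dy in d(df) is ∂^2 f/∂x ∂y - ∂^2 f/∂y ∂x = (-4*y) - (-4*y) = 0 (equality of mixed partials for smooth f).
Similarly for dx ∧ dz and dy ∧ dz — all coefficients vanish. So d(df) = 0.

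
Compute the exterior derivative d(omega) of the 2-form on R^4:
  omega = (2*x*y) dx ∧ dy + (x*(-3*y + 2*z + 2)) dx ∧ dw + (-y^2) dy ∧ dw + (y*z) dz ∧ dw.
d(omega) = (3*x) dx ∧ dy ∧ dw + (-2*x) dx ∧ dz ∧ dw + (z) dy ∧ dz ∧ dw

For a 2-form omega = sum_{i<j} g_{ij} dx_i ∧ dx_j, the exterior derivative is
  d(omega) = sum_{i<j} d(g_{ij}) ∧ dx_i ∧ dx_j = sum_{i<j, k} (∂g_{ij}/∂x_k) dx_k ∧ dx_i ∧ dx_j.
Expand each term, using dx_k ∧ dx_i ∧ dx_j = sgn(permutation) dx_{(a)} ∧ dx_{(b)} ∧ dx_{(c)} with (a < b < c) sorted:
  d(x*(-3*y + 2*z + 2)) includes (∂/∂y)(x*(-3*y + 2*z + 2)) dy = (-3*x) dy, which multiplied by dx ∧ dw gives (3*x) dx ∧ dy ∧ dw
  d(x*(-3*y + 2*z + 2)) includes (∂/∂z)(x*(-3*y + 2*z + 2)) dz = (2*x) dz, which multiplied by dx ∧ dw gives (-2*x) dx ∧ dz ∧ dw
  d(y*z) includes (∂/∂y)(y*z) dy = (z) dy, which multiplied by dz ∧ dw gives (z) dy ∧ dz ∧ dw
Collecting like 3-forms: d(omega) = (3*x) dx ∧ dy ∧ dw + (-2*x) dx ∧ dz ∧ dw + (z) dy ∧ dz ∧ dw.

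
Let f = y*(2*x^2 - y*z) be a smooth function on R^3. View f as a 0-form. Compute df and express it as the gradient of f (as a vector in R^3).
df = (4*x*y) dx + (2*x^2 - 2*y*z) dy + (-y^2) dz; grad f = (4*x*y, 2*x^2 - 2*y*z, -y^2)

For a 0-form f, d f = (∂f/∂x) dx + (∂f/∂y) dy + (∂f/∂z) dz. The components of the vector representation are exactly the entries of grad f in Cartesian coordinates:
  ∂f/∂x = 4*x*y
  ∂f/∂y = 2*x^2 - 2*y*z
  ∂f/∂z = -y^2.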